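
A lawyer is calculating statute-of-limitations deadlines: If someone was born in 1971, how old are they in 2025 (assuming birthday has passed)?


Birth year: 1971
Current year: 2025
Age = current year - birth year
Age = 2025 - 1971 = 54

54


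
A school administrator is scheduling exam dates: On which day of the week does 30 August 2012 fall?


Date: 2012-08-30
January 1, 2012 is a Sunday
Day of year: 243
Offset from Jan 1: 242 days
242 mod 7 = 4
Result: Thursday

Thursday


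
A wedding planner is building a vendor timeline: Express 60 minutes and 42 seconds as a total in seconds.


Minutes: 60
Seconds: 42
Convert minutes to seconds: 60 x 60 = 3600
Add remaining seconds: 3600 + 42 = 3642

3642


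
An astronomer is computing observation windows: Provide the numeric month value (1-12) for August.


Calendar month order:
7. July
8. August <--
9. September
August is month number 8

8


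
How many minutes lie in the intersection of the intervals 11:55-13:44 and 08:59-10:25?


Interval A: [715, 824] minutes from midnight
Interval B: [539, 625] minutes from midnight
Overlap start = max(715, 539) = 715
Overlap end = min(824, 625) = 625
End <= start, so the intervals do not overlap: 0 minutes

0


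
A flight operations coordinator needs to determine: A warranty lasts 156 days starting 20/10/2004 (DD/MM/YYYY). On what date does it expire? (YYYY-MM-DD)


Start: 2004-10-20
Adding 156 days
Days remaining in October: 11
After October: 145 days still to add
November 2004: 30 days, 115 remaining
December 2004: 31 days, 84 remaining
January 2005: 31 days, 53 remaining
February 2005: 28 days, 25 remaining
Result: 2005-03-25

2005-03-25


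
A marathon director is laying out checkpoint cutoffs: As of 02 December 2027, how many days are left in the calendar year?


Start: December 02, 2027
End: December 31, 2027
Days left in December: 29
Total: 29 days

29


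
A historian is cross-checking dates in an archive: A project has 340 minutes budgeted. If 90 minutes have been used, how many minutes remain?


Total budget: 340 minutes
Time used: 90 minutes
Remaining: 340 - 90 = 250 minutes
Percent used: 26.5%
Percent remaining: 73.5%

250


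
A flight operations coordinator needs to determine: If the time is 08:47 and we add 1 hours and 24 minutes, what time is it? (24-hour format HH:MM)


Start time: 08:47
Adding: 1 hours 24 minutes
Minutes: 47 + 24 = 71
Minute overflow: 71 >= 60, so carry 1 hour, minutes = 11
Hours: 8 + 1 + 1 = 10
Result: 10:11

10:11


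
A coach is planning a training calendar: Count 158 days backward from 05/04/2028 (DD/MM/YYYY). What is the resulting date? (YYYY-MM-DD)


Start: 2028-04-05
Subtracting 158 days
Days already passed in April: 5
After going back through April: 153 more days to subtract
March 2028: 31 days, 122 remaining
February 2028: 29 days, 93 remaining
January 2028: 31 days, 62 remaining
December 2027: 31 days, 31 remaining
Result: 2027-10-30

2027-10-30


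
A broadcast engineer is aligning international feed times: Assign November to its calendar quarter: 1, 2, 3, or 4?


Month: November (month 11)
Q1: January-March (months 1-3)
Q2: April-June (months 4-6)
Q3: July-September (months 7-9)
Q4: October-December (months 10-12)
Month 11 falls in Q4

4


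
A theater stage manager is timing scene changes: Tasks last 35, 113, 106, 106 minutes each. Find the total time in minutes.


Durations: 35, 113, 106, 106
Running sum: 35
+ 113 = 148
+ 106 = 254
+ 106 = 360
Total duration: 360 minutes
That is 6 hours and 0 minutes

360


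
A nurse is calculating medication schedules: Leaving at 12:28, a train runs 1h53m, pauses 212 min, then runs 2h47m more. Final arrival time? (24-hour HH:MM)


Depart: 12:28
Leg 1: +113 min -> 14:21
Layover: +212 min -> 17:53
Leg 2: +167 min -> 20:40
Total travel: 492 minutes = 8h 12m
Arrival: 20:40

20:40


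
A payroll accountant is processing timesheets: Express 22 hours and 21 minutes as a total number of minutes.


Hours: 22
Extra minutes: 21
Minutes per hour: 60
Hours to minutes: 22 x 60 = 1320
Total: 1320 + 21 = 1341

1341


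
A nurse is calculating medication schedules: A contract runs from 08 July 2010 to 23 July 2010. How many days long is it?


Start date: 2010-07-08
End date: 2010-07-23
Jul 2010: +15 days
Total: 15 days

15


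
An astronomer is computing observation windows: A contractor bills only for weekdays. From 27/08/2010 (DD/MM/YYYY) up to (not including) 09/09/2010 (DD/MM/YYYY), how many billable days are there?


Start: 2010-08-27 (Friday)
End (exclusive): 2010-09-09 (Thursday)
Total calendar days: 13
Full weeks: 13 // 7 = 1 -> 5 weekdays
Remaining 6 days starting on Friday:
  Fri(w), Sat(-), Sun(-), Mon(w), Tue(w), Wed(w) -> 4 weekdays
Total business days: 5 + 4 = 9

9


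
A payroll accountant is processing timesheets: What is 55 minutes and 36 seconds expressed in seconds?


Minutes: 55
Extra seconds: 36
Seconds per minute: 60
Minutes to seconds: 55 x 60 = 3300
Total: 3300 + 36 = 3336

3336


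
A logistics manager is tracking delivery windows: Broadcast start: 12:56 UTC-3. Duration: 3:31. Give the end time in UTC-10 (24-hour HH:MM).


Start: 12:56 in UTC-3
Step 1 - add duration:
  minutes: 56 + 31 = 87 (carry 1h)
  hours: 12 + 3 + 1 = 16
  end in UTC-3: 16:27
Step 2 - convert UTC-3 -> UTC-10:
  offset difference: -10 - (-3) = -7 hours
  16 + (-7) = 9 -> mod 24 = 9
Result: 09:27 in UTC-10

09:27


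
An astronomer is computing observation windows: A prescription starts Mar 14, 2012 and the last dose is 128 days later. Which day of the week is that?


Start: 2012-03-14 (Wednesday)
Step 1 - find target date: add 128 days
  2012-03-14 + 128 days = 2012-07-20
Step 2 - day of week:
  128 mod 7 = 2
  Wednesday + 2 days -> Friday
Result: Friday (2012-07-20)

Friday


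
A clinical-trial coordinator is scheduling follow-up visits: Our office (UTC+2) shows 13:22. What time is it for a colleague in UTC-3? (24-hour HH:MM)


Local time: 13:22 at UTC+2 (offset 2h)
Target zone: UTC-3 (offset -3h)
Difference: -3 - (2) = -5 hours
Calculation: 13 + (-5) = 8
Result: 08:22

08:22


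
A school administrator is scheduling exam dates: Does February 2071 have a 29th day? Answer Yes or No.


Year: 2071
Divisible by 4? 2071 / 4 = 517.75 -> No
Not divisible by 4, so NOT a leap year

No


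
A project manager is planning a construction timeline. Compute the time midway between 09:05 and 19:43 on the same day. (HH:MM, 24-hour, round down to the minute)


Start time: 09:05 = 545 minutes from midnight
End time: 19:43 = 1183 minutes from midnight
Sum: 545 + 1183 = 1728
Midpoint: 1728 / 2 = 864 minutes
Convert: 864 / 60 = 14 hours, 24 minutes
Result: 14:24

14:24


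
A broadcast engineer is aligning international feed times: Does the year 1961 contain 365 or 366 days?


Year: 1961
Check leap year rules:
Divisible by 4? No
1961 is not a leap year
Days: 365

365


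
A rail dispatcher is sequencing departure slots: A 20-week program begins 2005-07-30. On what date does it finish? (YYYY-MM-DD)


Start: 2005-07-30
Weeks to add: 20
Convert to days: 20 x 7 = 140 days
Add 140 days to 2005-07-30
Result: 2005-12-17

2005-12-17


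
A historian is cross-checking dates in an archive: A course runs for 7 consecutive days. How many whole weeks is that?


Total days: 7
Days per week: 7
Division: 7 / 7 = 1 remainder 0
Complete weeks: 1
Remaining days: 0

1


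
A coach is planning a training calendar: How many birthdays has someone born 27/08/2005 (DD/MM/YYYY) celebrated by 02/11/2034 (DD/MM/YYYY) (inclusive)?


Birth: 2005-08-27
Reference: 2034-11-02
Year difference: 2034 - 2005 = 29
Has birthday (08-27) occurred by 11-02? Yes
Age in full years: 29

29


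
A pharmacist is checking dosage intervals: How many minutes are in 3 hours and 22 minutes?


Hours: 3
Minutes: 22
Convert hours to minutes: 3 x 60 = 180
Add remaining minutes: 180 + 22 = 202

202


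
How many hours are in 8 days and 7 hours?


Days: 8
Extra hours: 7
Hours per day: 24
Days to hours: 8 x 24 = 192
Total: 192 + 7 = 199

199


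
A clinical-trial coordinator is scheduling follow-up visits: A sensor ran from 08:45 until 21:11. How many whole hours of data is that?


Start: 08:45
End: 21:11
Hour difference: 21 - 8 = 13 hours
Minute difference: 11 - 45 = -34 minutes
Total minutes: 746
Complete hours: 746 / 60 = 12 (remainder 26)

12


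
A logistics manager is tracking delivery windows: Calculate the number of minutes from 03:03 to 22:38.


Start time: 03:03 = 183 minutes from midnight
End time: 22:38 = 1358 minutes from midnight
Difference: 1358 - 183 = 1175 minutes
That is 19 hours and 35 minutes

1175


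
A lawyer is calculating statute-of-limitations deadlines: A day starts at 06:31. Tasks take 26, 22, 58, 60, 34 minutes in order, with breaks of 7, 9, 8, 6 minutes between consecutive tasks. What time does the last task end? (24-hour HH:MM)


Start: 06:31 = 391 min from midnight
  after task 1 (26 min): 06:57
  after break (7 min): 07:04
  after task 2 (22 min): 07:26
  after break (9 min): 07:35
  after task 3 (58 min): 08:33
  after break (8 min): 08:41
  after task 4 (60 min): 09:41
  after break (6 min): 09:47
  after task 5 (34 min): 10:21
Total elapsed: 230 minutes
End time: 10:21

10:21


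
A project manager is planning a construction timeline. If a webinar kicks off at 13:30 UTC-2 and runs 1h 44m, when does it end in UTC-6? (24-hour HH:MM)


Start: 13:30 in UTC-2
Step 1 - add duration:
  minutes: 30 + 44 = 74 (carry 1h)
  hours: 13 + 1 + 1 = 15
  end in UTC-2: 15:14
Step 2 - convert UTC-2 -> UTC-6:
  offset difference: -6 - (-2) = -4 hours
  15 + (-4) = 11 -> mod 24 = 11
Result: 11:14 in UTC-6

11:14


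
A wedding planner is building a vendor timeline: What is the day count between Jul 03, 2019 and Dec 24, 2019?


Start date: 2019-07-03
End date: 2019-12-24
Jul 2019: +29 days
Aug 2019: +31 days
Sep 2019: +30 days
... (3 more months)
Total: 174 days

174


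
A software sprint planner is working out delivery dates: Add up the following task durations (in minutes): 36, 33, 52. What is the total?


Durations: 36, 33, 52
Running sum: 36
+ 33 = 69
+ 52 = 121
Total duration: 121 minutes
That is 2 hours and 1 minutes

121


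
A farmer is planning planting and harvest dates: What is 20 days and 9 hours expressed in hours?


Days: 20
Extra hours: 9
Hours per day: 24
Days to hours: 20 x 24 = 480
Total: 480 + 9 = 489

489


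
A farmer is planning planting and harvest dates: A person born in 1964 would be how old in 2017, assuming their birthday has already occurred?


Birth year: 1964
Current year: 2017
Age = current year - birth year
Age = 2017 - 1964 = 53

53


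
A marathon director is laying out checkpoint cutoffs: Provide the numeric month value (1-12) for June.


Calendar month order:
5. May
6. June <--
7. July
June is month number 6

6


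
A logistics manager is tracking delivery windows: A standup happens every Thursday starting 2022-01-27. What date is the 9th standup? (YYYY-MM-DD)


First occurrence: 2022-01-27 (occurrence 1)
Each occurrence is 7 days after the previous.
Occurrence 9 is 8 weeks after the first.
8 weeks = 56 days
2022-01-27 + 56 days = 2022-03-24

2022-03-24


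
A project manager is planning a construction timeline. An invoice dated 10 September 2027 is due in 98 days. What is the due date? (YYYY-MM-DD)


Start: 2027-09-10
Adding 98 days
Days remaining in September: 20
After September: 78 days still to add
October 2027: 31 days, 47 remaining
November 2027: 30 days, 17 remaining
December 2027 has 31 days, need 17
Result: 2027-12-17

2027-12-17


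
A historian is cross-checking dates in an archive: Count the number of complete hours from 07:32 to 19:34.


Start: 07:32
End: 19:34
Hour difference: 19 - 7 = 12 hours
Minute difference: 34 - 32 = 2 minutes
Total minutes: 722
Complete hours: 722 / 60 = 12 (remainder 2)

12


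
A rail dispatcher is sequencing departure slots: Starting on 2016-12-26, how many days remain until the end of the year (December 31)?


Start: December 26, 2016
End: December 31, 2016
Days left in December: 5
Total: 5 days

5


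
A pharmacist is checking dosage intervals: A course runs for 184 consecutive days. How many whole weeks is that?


Total days: 184
Days per week: 7
Division: 184 / 7 = 26 remainder 2
Complete weeks: 26
Remaining days: 2

26


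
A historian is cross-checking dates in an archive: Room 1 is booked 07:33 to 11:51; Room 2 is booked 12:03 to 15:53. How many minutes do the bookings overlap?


Interval A: [453, 711] minutes from midnight
Interval B: [723, 953] minutes from midnight
Overlap start = max(453, 723) = 723
Overlap end = min(711, 953) = 711
End <= start, so the intervals do not overlap: 0 minutes

0


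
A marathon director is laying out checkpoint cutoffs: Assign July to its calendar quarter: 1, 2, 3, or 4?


Month: July (month 7)
Q1: January-March (months 1-3)
Q2: April-June (months 4-6)
Q3: July-September (months 7-9)
Q4: October-December (months 10-12)
Month 7 falls in Q3

3


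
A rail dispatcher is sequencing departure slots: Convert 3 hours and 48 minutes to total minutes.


Hours: 3
Minutes: 48
Convert hours to minutes: 3 x 60 = 180
Add remaining minutes: 180 + 48 = 228

228


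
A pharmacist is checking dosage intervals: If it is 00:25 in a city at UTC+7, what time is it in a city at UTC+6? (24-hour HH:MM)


Local time: 00:25 at UTC+7 (offset 7h)
Target zone: UTC+6 (offset 6h)
Difference: 6 - (7) = -1 hours
Calculation: 0 + (-1) = -1
Wraparound: (-1) mod 24 = 23
Result: 23:25

23:25


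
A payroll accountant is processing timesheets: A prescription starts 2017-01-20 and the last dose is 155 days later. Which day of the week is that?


Start: 2017-01-20 (Friday)
Step 1 - find target date: add 155 days
  2017-01-20 + 155 days = 2017-06-24
Step 2 - day of week:
  155 mod 7 = 1
  Friday + 1 days -> Saturday
Result: Saturday (2017-06-24)

Saturday


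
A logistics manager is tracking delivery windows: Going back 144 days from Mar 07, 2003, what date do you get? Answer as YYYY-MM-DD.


Start: 2003-03-07
Subtracting 144 days
Days already passed in March: 7
After going back through March: 137 more days to subtract
February 2003: 28 days, 109 remaining
January 2003: 31 days, 78 remaining
December 2002: 31 days, 47 remaining
November 2002: 30 days, 17 remaining
Result: 2002-10-14

2002-10-14


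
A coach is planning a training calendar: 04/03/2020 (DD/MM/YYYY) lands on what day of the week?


Date: 2020-03-04
January 1, 2020 is a Wednesday
Day of year: 64
Offset from Jan 1: 63 days
63 mod 7 = 0
Result: Wednesday

Wednesday


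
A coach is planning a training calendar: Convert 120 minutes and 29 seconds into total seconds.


Minutes: 120
Seconds: 29
Convert minutes to seconds: 120 x 60 = 7200
Add remaining seconds: 7200 + 29 = 7229

7229


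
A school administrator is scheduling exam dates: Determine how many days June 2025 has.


Month: June
Year: 2025
June is a 30-day month
Total: 30 days

30


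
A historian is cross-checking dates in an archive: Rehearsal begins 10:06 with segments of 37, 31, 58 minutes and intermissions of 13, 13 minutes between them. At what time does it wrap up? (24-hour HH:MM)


Start: 10:06 = 606 min from midnight
  after task 1 (37 min): 10:43
  after break (13 min): 10:56
  after task 2 (31 min): 11:27
  after break (13 min): 11:40
  after task 3 (58 min): 12:38
Total elapsed: 152 minutes
End time: 12:38

12:38


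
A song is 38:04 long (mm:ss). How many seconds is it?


Minutes: 38
Extra seconds: 4
Seconds per minute: 60
Minutes to seconds: 38 x 60 = 2280
Total: 2280 + 4 = 2284

2284


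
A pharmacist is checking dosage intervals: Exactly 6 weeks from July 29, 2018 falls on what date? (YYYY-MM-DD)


Start: 2018-07-29
Weeks to add: 6
Convert to days: 6 x 7 = 42 days
Add 42 days to 2018-07-29
Result: 2018-09-09

2018-09-09


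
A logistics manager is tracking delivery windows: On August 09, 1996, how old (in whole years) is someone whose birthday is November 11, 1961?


Birth: 1961-11-11
Reference: 1996-08-09
Year difference: 1996 - 1961 = 35
Has birthday (11-11) occurred by 08-09? No
Birthday not yet reached this year -> subtract 1
Age in full years: 34

34


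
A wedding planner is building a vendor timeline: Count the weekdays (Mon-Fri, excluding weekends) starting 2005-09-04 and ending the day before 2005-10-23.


Start: 2005-09-04 (Sunday)
End (exclusive): 2005-10-23 (Sunday)
Total calendar days: 49
Full weeks: 49 // 7 = 7 -> 35 weekdays
Remaining 0 days starting on Sunday:
Total business days: 35 + 0 = 35

35


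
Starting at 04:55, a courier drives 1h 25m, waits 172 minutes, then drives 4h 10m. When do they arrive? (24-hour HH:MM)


Depart: 04:55
Leg 1: +85 min -> 06:20
Layover: +172 min -> 09:12
Leg 2: +250 min -> 13:22
Total travel: 507 minutes = 8h 27m
Arrival: 13:22

13:22


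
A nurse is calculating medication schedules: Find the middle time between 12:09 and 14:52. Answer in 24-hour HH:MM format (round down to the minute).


Start time: 12:09 = 729 minutes from midnight
End time: 14:52 = 892 minutes from midnight
Sum: 729 + 892 = 1621
Midpoint: 1621 / 2 = 810 minutes
Convert: 810 / 60 = 13 hours, 30 minutes
Result: 13:30

13:30


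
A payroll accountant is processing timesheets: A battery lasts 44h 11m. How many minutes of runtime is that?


Hours: 44
Extra minutes: 11
Minutes per hour: 60
Hours to minutes: 44 x 60 = 2640
Total: 2640 + 11 = 2651

2651


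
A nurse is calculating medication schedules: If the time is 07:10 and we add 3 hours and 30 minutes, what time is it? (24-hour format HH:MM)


Start time: 07:10
Adding: 3 hours 30 minutes
Minutes: 10 + 30 = 40
Hours: 7 + 3 + 0 = 10
Result: 10:40

10:40


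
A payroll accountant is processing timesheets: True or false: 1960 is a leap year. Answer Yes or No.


Year: 1960
Divisible by 4? 1960 / 4 = 490.0 -> Yes
Divisible by 100? 1960 / 100 = 19.6 -> No
Divisible by 4 but not 100, so it IS a leap year

Yes


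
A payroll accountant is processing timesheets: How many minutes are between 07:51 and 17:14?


Start time: 07:51 = 471 minutes from midnight
End time: 17:14 = 1034 minutes from midnight
Difference: 1034 - 471 = 563 minutes
That is 9 hours and 23 minutes

563


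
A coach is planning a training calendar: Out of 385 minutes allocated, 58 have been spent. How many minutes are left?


Total budget: 385 minutes
Time used: 58 minutes
Remaining: 385 - 58 = 327 minutes
Percent used: 15.1%
Percent remaining: 84.9%

327


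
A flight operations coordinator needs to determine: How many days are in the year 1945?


Year: 1945
Check leap year rules:
Divisible by 4? No
1945 is not a leap year
Days: 365

365


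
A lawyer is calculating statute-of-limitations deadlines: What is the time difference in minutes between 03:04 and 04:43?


Start time: 03:04 = 184 minutes from midnight
End time: 04:43 = 283 minutes from midnight
Difference: 283 - 184 = 99 minutes
That is 1 hours and 39 minutes

99


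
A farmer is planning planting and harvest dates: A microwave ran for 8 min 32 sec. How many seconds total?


Minutes: 8
Extra seconds: 32
Seconds per minute: 60
Minutes to seconds: 8 x 60 = 480
Total: 480 + 32 = 512

512


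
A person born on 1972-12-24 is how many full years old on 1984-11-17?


Birth: 1972-12-24
Reference: 1984-11-17
Year difference: 1984 - 1972 = 12
Has birthday (12-24) occurred by 11-17? No
Birthday not yet reached this year -> subtract 1
Age in full years: 11

11


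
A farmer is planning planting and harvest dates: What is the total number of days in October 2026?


Month: October
Year: 2026
October is a 31-day month
Total: 31 days

31


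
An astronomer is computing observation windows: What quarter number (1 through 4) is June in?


Month: June (month 6)
Q1: January-March (months 1-3)
Q2: April-June (months 4-6)
Q3: July-September (months 7-9)
Q4: October-December (months 10-12)
Month 6 falls in Q2

2


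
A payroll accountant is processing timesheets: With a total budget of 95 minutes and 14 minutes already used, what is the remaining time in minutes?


Total budget: 95 minutes
Time used: 14 minutes
Remaining: 95 - 14 = 81 minutes
Percent used: 14.7%
Percent remaining: 85.3%

81


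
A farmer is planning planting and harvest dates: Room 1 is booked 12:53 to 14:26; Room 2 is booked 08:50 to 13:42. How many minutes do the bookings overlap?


Interval A: [773, 866] minutes from midnight
Interval B: [530, 822] minutes from midnight
Overlap start = max(773, 530) = 773
Overlap end = min(866, 822) = 822
Overlap = 822 - 773 = 49 minutes

49


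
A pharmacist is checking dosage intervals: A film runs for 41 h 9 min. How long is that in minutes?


Hours: 41
Minutes: 9
Convert hours to minutes: 41 x 60 = 2460
Add remaining minutes: 2460 + 9 = 2469

2469


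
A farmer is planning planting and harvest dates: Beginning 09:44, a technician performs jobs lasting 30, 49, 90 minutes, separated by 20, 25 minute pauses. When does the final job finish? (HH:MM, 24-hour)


Start: 09:44 = 584 min from midnight
  after task 1 (30 min): 10:14
  after break (20 min): 10:34
  after task 2 (49 min): 11:23
  after break (25 min): 11:48
  after task 3 (90 min): 13:18
Total elapsed: 214 minutes
End time: 13:18

13:18


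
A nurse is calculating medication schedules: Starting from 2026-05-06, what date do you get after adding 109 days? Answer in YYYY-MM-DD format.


Start: 2026-05-06
Adding 109 days
Days remaining in May: 25
After May: 84 days still to add
June 2026: 30 days, 54 remaining
July 2026: 31 days, 23 remaining
August 2026 has 31 days, need 23
Result: 2026-08-23

2026-08-23


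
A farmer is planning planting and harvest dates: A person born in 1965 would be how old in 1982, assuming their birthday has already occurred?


Birth year: 1965
Current year: 1982
Age = current year - birth year
Age = 1982 - 1965 = 17

17


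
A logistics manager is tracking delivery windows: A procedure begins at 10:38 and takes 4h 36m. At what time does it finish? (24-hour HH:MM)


Start time: 10:38
Adding: 4 hours 36 minutes
Minutes: 38 + 36 = 74
Minute overflow: 74 >= 60, so carry 1 hour, minutes = 14
Hours: 10 + 4 + 1 = 15
Result: 15:14

15:14


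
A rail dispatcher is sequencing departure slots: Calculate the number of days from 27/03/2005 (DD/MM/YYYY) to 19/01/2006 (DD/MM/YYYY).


Start date: 2005-03-27
End date: 2006-01-19
Mar 2005: +5 days
Apr 2005: +30 days
May 2005: +31 days
... (8 more months)
Total: 298 days

298


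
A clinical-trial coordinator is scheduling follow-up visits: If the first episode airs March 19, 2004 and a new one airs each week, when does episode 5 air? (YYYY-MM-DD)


First occurrence: 2004-03-19 (occurrence 1)
Each occurrence is 7 days after the previous.
Occurrence 5 is 4 weeks after the first.
4 weeks = 28 days
2004-03-19 + 28 days = 2004-04-16

2004-04-16


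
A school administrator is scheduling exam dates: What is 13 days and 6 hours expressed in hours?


Days: 13
Extra hours: 6
Hours per day: 24
Days to hours: 13 x 24 = 312
Total: 312 + 6 = 318

318


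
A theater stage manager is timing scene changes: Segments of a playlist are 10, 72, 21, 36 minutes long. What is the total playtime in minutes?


Durations: 10, 72, 21, 36
Running sum: 10
+ 72 = 82
+ 21 = 103
+ 36 = 139
Total duration: 139 minutes
That is 2 hours and 19 minutes

139


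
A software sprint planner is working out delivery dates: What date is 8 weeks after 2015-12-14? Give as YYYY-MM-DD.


Start: 2015-12-14
Weeks to add: 8
Convert to days: 8 x 7 = 56 days
Add 56 days to 2015-12-14
Result: 2016-02-08

2016-02-08


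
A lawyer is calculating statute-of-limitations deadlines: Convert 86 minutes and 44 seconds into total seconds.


Minutes: 86
Seconds: 44
Convert minutes to seconds: 86 x 60 = 5160
Add remaining seconds: 5160 + 44 = 5204

5204


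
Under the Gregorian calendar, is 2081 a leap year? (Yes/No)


Year: 2081
Divisible by 4? 2081 / 4 = 520.25 -> No
Not divisible by 4, so NOT a leap year

No


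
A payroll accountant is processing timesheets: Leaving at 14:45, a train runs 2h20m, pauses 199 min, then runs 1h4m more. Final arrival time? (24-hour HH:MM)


Depart: 14:45
Leg 1: +140 min -> 17:05
Layover: +199 min -> 20:24
Leg 2: +64 min -> 21:28
Total travel: 403 minutes = 6h 43m
Arrival: 21:28

21:28


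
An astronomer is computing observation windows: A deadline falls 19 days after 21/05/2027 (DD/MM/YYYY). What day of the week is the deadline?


Start: 2027-05-21 (Friday)
Step 1 - find target date: add 19 days
  2027-05-21 + 19 days = 2027-06-09
Step 2 - day of week:
  19 mod 7 = 5
  Friday + 5 days -> Wednesday
Result: Wednesday (2027-06-09)

Wednesday


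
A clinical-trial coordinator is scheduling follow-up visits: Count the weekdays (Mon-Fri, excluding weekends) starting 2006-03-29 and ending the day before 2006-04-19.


Start: 2006-03-29 (Wednesday)
End (exclusive): 2006-04-19 (Wednesday)
Total calendar days: 21
Full weeks: 21 // 7 = 3 -> 15 weekdays
Remaining 0 days starting on Wednesday:
Total business days: 15 + 0 = 15

15


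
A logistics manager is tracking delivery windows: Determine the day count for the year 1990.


Year: 1990
Check leap year rules:
Divisible by 4? No
1990 is not a leap year
Days: 365

365


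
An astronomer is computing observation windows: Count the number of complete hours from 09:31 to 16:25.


Start: 09:31
End: 16:25
Hour difference: 16 - 9 = 7 hours
Minute difference: 25 - 31 = -6 minutes
Total minutes: 414
Complete hours: 414 / 60 = 6 (remainder 54)

6


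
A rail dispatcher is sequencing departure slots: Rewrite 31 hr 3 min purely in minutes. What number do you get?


Hours: 31
Extra minutes: 3
Minutes per hour: 60
Hours to minutes: 31 x 60 = 1860
Total: 1860 + 3 = 1863

1863


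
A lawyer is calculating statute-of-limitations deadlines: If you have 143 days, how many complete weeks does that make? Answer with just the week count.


Total days: 143
Days per week: 7
Division: 143 / 7 = 20 remainder 3
Complete weeks: 20
Remaining days: 3

20


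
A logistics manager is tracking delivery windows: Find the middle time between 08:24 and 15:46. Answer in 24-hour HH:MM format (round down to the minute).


Start time: 08:24 = 504 minutes from midnight
End time: 15:46 = 946 minutes from midnight
Sum: 504 + 946 = 1450
Midpoint: 1450 / 2 = 725 minutes
Convert: 725 / 60 = 12 hours, 5 minutes
Result: 12:05

12:05


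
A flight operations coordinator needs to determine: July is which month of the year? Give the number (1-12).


Calendar month order:
6. June
7. July <--
8. August
July is month number 7

7


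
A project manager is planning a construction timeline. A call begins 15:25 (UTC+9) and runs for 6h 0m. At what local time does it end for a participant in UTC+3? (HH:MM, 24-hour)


Start: 15:25 in UTC+9
Step 1 - add duration:
  minutes: 25 + 0 = 25
  hours: 15 + 6 + 0 = 21
  end in UTC+9: 21:25
Step 2 - convert UTC+9 -> UTC+3:
  offset difference: 3 - (9) = -6 hours
  21 + (-6) = 15 -> mod 24 = 15
Result: 15:25 in UTC+3

15:25


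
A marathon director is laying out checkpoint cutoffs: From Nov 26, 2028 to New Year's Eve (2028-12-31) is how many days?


Start: November 26, 2028
End: December 31, 2028
Days left in November: 4
December: 31
Sum of remaining months: 31
Total: 4 + 31 = 35

35


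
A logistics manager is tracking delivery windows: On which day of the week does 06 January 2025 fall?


Date: 2025-01-06
January 1, 2025 is a Wednesday
Day of year: 6
Offset from Jan 1: 5 days
5 mod 7 = 5
Result: Monday

Monday


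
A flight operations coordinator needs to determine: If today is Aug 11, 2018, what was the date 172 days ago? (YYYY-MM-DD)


Start: 2018-08-11
Subtracting 172 days
Days already passed in August: 11
After going back through August: 161 more days to subtract
July 2018: 31 days, 130 remaining
June 2018: 30 days, 100 remaining
May 2018: 31 days, 69 remaining
April 2018: 30 days, 39 remaining
Result: 2018-02-20

2018-02-20


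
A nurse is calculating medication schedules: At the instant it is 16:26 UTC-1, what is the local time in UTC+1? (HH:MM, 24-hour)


Local time: 16:26 at UTC-1 (offset -1h)
Target zone: UTC+1 (offset 1h)
Difference: 1 - (-1) = 2 hours
Calculation: 16 + (2) = 18
Result: 18:26

18:26


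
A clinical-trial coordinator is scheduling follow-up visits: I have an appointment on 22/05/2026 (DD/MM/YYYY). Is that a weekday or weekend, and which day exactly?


Date: 2026-05-22
January 1, 2026 is a Thursday
Day of year: 142
Offset from Jan 1: 141 days
141 mod 7 = 1
Result: Friday

Friday


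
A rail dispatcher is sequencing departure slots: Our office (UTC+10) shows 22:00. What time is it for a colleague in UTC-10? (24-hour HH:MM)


Local time: 22:00 at UTC+10 (offset 10h)
Target zone: UTC-10 (offset -10h)
Difference: -10 - (10) = -20 hours
Calculation: 22 + (-20) = 2
Result: 02:00

02:00


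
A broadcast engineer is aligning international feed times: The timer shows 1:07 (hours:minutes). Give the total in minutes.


Hours: 1
Minutes: 7
Convert hours to minutes: 1 x 60 = 60
Add remaining minutes: 60 + 7 = 67

67


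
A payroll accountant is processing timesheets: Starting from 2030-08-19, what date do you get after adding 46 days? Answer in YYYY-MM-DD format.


Start: 2030-08-19
Adding 46 days
Days remaining in August: 12
After August: 34 days still to add
September 2030: 30 days, 4 remaining
October 2030 has 31 days, need 4
Result: 2030-10-04

2030-10-04


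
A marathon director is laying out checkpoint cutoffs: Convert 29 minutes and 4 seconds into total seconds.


Minutes: 29
Seconds: 4
Convert minutes to seconds: 29 x 60 = 1740
Add remaining seconds: 1740 + 4 = 1744

1744


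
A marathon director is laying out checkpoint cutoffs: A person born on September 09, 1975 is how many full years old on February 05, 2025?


Birth: 1975-09-09
Reference: 2025-02-05
Year difference: 2025 - 1975 = 50
Has birthday (09-09) occurred by 02-05? No
Birthday not yet reached this year -> subtract 1
Age in full years: 49

49


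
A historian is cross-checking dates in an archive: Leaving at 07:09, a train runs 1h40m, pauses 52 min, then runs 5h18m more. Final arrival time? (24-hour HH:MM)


Depart: 07:09
Leg 1: +100 min -> 08:49
Layover: +52 min -> 09:41
Leg 2: +318 min -> 14:59
Total travel: 470 minutes = 7h 50m
Arrival: 14:59

14:59


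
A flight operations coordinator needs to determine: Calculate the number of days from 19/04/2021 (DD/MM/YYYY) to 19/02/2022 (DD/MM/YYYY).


Start date: 2021-04-19
End date: 2022-02-19
Apr 2021: +12 days
May 2021: +31 days
Jun 2021: +30 days
... (8 more months)
Total: 306 days

306


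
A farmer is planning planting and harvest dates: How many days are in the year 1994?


Year: 1994
Check leap year rules:
Divisible by 4? No
1994 is not a leap year
Days: 365

365


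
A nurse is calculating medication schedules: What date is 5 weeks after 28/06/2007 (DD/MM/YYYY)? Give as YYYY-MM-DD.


Start: 2007-06-28
Weeks to add: 5
Convert to days: 5 x 7 = 35 days
Add 35 days to 2007-06-28
Result: 2007-08-02

2007-08-02


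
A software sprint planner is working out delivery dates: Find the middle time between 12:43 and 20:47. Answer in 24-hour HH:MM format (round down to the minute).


Start time: 12:43 = 763 minutes from midnight
End time: 20:47 = 1247 minutes from midnight
Sum: 763 + 1247 = 2010
Midpoint: 2010 / 2 = 1005 minutes
Convert: 1005 / 60 = 16 hours, 45 minutes
Result: 16:45

16:45


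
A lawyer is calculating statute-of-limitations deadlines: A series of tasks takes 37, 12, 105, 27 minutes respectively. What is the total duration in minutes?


Durations: 37, 12, 105, 27
Running sum: 37
+ 12 = 49
+ 105 = 154
+ 27 = 181
Total duration: 181 minutes
That is 3 hours and 1 minutes

181


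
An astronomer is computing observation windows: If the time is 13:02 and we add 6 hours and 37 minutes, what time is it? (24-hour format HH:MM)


Start time: 13:02
Adding: 6 hours 37 minutes
Minutes: 2 + 37 = 39
Hours: 13 + 6 + 0 = 19
Result: 19:39

19:39


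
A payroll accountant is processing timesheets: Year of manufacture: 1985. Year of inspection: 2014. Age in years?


Birth year: 1985
Current year: 2014
Age = current year - birth year
Age = 2014 - 1985 = 29

29


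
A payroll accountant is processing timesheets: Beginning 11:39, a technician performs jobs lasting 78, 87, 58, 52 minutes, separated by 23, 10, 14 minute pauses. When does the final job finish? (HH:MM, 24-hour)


Start: 11:39 = 699 min from midnight
  after task 1 (78 min): 12:57
  after break (23 min): 13:20
  after task 2 (87 min): 14:47
  after break (10 min): 14:57
  after task 3 (58 min): 15:55
  after break (14 min): 16:09
  after task 4 (52 min): 17:01
Total elapsed: 322 minutes
End time: 17:01

17:01


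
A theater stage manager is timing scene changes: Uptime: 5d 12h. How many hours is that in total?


Days: 5
Extra hours: 12
Hours per day: 24
Days to hours: 5 x 24 = 120
Total: 120 + 12 = 132

132


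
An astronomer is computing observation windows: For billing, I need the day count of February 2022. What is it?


Month: February
Year: 2022
2022 is not a leap year
February has 28 days
Total: 28 days

28


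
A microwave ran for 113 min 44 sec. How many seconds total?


Minutes: 113
Extra seconds: 44
Seconds per minute: 60
Minutes to seconds: 113 x 60 = 6780
Total: 6780 + 44 = 6824

6824


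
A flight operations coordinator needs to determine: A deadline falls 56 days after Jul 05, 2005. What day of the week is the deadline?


Start: 2005-07-05 (Tuesday)
Step 1 - find target date: add 56 days
  2005-07-05 + 56 days = 2005-08-30
Step 2 - day of week:
  56 mod 7 = 0
  Tuesday + 0 days -> Tuesday
Result: Tuesday (2005-08-30)

Tuesday


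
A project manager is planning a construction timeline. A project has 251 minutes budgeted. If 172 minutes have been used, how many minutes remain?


Total budget: 251 minutes
Time used: 172 minutes
Remaining: 251 - 172 = 79 minutes
Percent used: 68.5%
Percent remaining: 31.5%

79


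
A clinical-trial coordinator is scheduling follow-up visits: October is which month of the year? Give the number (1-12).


Calendar month order:
9. September
10. October <--
11. November
October is month number 10

10


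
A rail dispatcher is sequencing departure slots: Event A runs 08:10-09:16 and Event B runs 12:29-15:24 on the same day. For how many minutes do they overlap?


Interval A: [490, 556] minutes from midnight
Interval B: [749, 924] minutes from midnight
Overlap start = max(490, 749) = 749
Overlap end = min(556, 924) = 556
End <= start, so the intervals do not overlap: 0 minutes

0


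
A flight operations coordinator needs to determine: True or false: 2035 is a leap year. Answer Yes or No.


Year: 2035
Divisible by 4? 2035 / 4 = 508.75 -> No
Not divisible by 4, so NOT a leap year

No


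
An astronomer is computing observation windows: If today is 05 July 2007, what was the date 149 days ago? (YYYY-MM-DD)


Start: 2007-07-05
Subtracting 149 days
Days already passed in July: 5
After going back through July: 144 more days to subtract
June 2007: 30 days, 114 remaining
May 2007: 31 days, 83 remaining
April 2007: 30 days, 53 remaining
March 2007: 31 days, 22 remaining
Result: 2007-02-06

2007-02-06


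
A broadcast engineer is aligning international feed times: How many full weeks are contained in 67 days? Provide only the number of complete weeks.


Total days: 67
Days per week: 7
Division: 67 / 7 = 9 remainder 4
Complete weeks: 9
Remaining days: 4

9


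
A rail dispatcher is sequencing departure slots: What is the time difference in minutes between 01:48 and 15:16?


Start time: 01:48 = 108 minutes from midnight
End time: 15:16 = 916 minutes from midnight
Difference: 916 - 108 = 808 minutes
That is 13 hours and 28 minutes

808


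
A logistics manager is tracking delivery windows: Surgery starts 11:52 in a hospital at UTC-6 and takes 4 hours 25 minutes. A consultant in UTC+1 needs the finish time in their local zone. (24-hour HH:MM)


Start: 11:52 in UTC-6
Step 1 - add duration:
  minutes: 52 + 25 = 77 (carry 1h)
  hours: 11 + 4 + 1 = 16
  end in UTC-6: 16:17
Step 2 - convert UTC-6 -> UTC+1:
  offset difference: 1 - (-6) = 7 hours
  16 + (7) = 23 -> mod 24 = 23
Result: 23:17 in UTC+1

23:17


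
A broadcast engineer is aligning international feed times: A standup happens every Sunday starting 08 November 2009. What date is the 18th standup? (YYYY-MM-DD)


First occurrence: 2009-11-08 (occurrence 1)
Each occurrence is 7 days after the previous.
Occurrence 18 is 17 weeks after the first.
17 weeks = 119 days
2009-11-08 + 119 days = 2010-03-07

2010-03-07


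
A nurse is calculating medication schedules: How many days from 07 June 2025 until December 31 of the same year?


Start: June 07, 2025
End: December 31, 2025
Days left in June: 23
July: 31
August: 31
September: 30
October: 31
... plus remaining months
Sum of remaining months: 184
Total: 23 + 184 = 207

207


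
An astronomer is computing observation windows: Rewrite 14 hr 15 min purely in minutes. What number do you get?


Hours: 14
Extra minutes: 15
Minutes per hour: 60
Hours to minutes: 14 x 60 = 840
Total: 840 + 15 = 855

855


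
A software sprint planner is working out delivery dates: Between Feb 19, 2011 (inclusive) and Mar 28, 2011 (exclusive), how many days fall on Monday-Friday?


Start: 2011-02-19 (Saturday)
End (exclusive): 2011-03-28 (Monday)
Total calendar days: 37
Full weeks: 37 // 7 = 5 -> 25 weekdays
Remaining 2 days starting on Saturday:
  Sat(-), Sun(-) -> 0 weekdays
Total business days: 25 + 0 = 25

25


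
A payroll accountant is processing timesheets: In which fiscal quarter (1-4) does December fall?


Month: December (month 12)
Q1: January-March (months 1-3)
Q2: April-June (months 4-6)
Q3: July-September (months 7-9)
Q4: October-December (months 10-12)
Month 12 falls in Q4

4


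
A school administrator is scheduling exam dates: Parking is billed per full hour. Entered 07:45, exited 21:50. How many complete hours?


Start: 07:45
End: 21:50
Hour difference: 21 - 7 = 14 hours
Minute difference: 50 - 45 = 5 minutes
Total minutes: 845
Complete hours: 845 / 60 = 14 (remainder 5)

14


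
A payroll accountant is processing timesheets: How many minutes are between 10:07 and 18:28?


Start time: 10:07 = 607 minutes from midnight
End time: 18:28 = 1108 minutes from midnight
Difference: 1108 - 607 = 501 minutes
That is 8 hours and 21 minutes

501


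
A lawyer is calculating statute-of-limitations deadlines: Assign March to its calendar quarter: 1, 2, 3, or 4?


Month: March (month 3)
Q1: January-March (months 1-3)
Q2: April-June (months 4-6)
Q3: July-September (months 7-9)
Q4: October-December (months 10-12)
Month 3 falls in Q1

1


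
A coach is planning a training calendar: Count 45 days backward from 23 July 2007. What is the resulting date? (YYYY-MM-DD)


Start: 2007-07-23
Subtracting 45 days
Days already passed in July: 23
After going back through July: 22 more days to subtract
June 2007 has 30 days, need 22
Result: 2007-06-08

2007-06-08


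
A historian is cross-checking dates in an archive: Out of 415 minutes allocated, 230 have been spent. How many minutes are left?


Total budget: 415 minutes
Time used: 230 minutes
Remaining: 415 - 230 = 185 minutes
Percent used: 55.4%
Percent remaining: 44.6%

185


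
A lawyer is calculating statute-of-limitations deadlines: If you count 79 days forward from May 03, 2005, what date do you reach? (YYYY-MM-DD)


Start: 2005-05-03
Adding 79 days
Days remaining in May: 28
After May: 51 days still to add
June 2005: 30 days, 21 remaining
July 2005 has 31 days, need 21
Result: 2005-07-21

2005-07-21
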